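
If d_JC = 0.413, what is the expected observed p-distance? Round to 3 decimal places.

0.318

p = (3/4)(1 − e^(−4d/3)) = 0.75 × (1 − e^(-0.550667)) = 0.75 × (1 − 0.576565) = 0.317576.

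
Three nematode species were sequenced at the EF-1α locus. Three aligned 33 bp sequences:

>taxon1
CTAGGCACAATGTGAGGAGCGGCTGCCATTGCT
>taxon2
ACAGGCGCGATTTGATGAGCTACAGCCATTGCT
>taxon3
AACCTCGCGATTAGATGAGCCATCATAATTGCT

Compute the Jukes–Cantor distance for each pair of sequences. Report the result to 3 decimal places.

d(taxon1,taxon2) = 0.339, d(taxon1,taxon3) = 0.871, d(taxon2,taxon3) = 0.441

taxon1–taxon2: 9/33 sites differ → p ≈ 0.272727, d = −0.75 ln(1 − 0.363636) = 0.338988 ≈ 0.339.
taxon1–taxon3: 17/33 sites differ → p ≈ 0.515152, d = −0.75 ln(1 − 0.686869) = 0.870850 ≈ 0.871.
taxon2–taxon3: 11/33 sites differ → p ≈ 0.333333, d = −0.75 ln(1 − 0.444444) = 0.440839 ≈ 0.441.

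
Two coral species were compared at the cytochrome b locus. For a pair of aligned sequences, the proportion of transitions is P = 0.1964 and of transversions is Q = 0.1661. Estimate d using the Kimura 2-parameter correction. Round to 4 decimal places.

Under the Kimura two-parameter model, d = −½ ln(1 − 2P − Q) − ¼ ln(1 − 2Q).
1 − 2P − Q = 0.4411, giving −½ ln(0.4411) = 0.409242.
1 − 2Q = 0.6678, giving −¼ ln(0.6678) = 0.100942.
d = 0.409242 + 0.100942 = 0.510184.

0.5102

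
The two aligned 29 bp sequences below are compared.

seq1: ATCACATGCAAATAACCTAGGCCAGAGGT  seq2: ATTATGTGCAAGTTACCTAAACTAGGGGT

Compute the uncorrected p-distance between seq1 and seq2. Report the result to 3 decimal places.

0.310

The sequences differ at 9 of 29 positions (sites 3, 5, 6, 12, 14, 20, 21, 23, 26).
p = 9/29 = 0.310344… ≈ 0.310 (to 3 d.p.).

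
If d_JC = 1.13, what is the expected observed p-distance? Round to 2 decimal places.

p = (3/4)(1 − e^(−4d/3)) = 0.75 × (1 − e^(-1.506667)) = 0.75 × (1 − 0.221647) = 0.583765.

0.58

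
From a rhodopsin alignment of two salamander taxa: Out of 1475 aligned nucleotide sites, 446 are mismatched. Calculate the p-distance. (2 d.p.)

p = 446/1475 = 0.302372… ≈ 0.30 (to 2 d.p.).

0.30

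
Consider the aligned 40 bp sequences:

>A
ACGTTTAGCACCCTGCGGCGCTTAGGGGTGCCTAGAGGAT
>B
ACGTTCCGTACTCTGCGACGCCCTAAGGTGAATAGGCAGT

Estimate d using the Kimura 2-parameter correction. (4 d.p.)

0.6339

Of 40 sites, 11 differences are transitions and 5 are transversions, so P = 11/40 = 0.275 and Q = 5/40 = 0.125.
Under the Kimura two-parameter model, d = −½ ln(1 − 2P − Q) − ¼ ln(1 − 2Q).
1 − 2P − Q = 0.325, giving −½ ln(0.325) = 0.561965.
1 − 2Q = 0.75, giving −¼ ln(0.75) = 0.071921.
d = 0.561965 + 0.071921 = 0.633886.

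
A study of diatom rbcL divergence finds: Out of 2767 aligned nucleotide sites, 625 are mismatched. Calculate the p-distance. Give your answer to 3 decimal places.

p = 625/2767 = 0.225876… ≈ 0.226 (to 3 d.p.).

0.226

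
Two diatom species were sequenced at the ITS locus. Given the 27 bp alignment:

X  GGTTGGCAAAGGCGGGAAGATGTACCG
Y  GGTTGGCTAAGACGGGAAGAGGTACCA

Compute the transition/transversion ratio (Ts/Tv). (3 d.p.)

1.000

Transitions are A↔G and C↔T; transversions are all other mismatches.
Transitions: 2. Transversions: 2.
R = 2/2 = 1.000.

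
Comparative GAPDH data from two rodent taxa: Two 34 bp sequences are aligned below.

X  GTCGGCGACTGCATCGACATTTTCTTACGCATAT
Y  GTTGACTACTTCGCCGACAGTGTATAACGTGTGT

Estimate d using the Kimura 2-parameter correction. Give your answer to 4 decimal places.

Of 34 sites, 7 differences are transitions and 6 are transversions, so P = 7/34 ≈ 0.205882 and Q = 6/34 ≈ 0.176471.
Under the Kimura two-parameter model, d = −½ ln(1 − 2P − Q) − ¼ ln(1 − 2Q).
1 − 2P − Q = 0.411765, giving −½ ln(0.411765) = 0.443651.
1 − 2Q = 0.647058, giving −¼ ln(0.647058) = 0.108830.
d = 0.443651 + 0.108830 = 0.552481.

0.5525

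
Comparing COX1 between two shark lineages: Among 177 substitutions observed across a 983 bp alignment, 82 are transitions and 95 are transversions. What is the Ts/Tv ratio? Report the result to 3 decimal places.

0.863

R = 82/95 = 0.863157… ≈ 0.863 (to 3 d.p.).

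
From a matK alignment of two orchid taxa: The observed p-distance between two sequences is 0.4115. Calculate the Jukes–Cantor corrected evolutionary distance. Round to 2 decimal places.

0.60

d = −(3/4) ln(1 − 4p/3) = −0.75 ln(1 − 0.548667) = −0.75 ln(0.451333)
  = −0.75 × (-0.795550) = 0.596663 substitutions/site.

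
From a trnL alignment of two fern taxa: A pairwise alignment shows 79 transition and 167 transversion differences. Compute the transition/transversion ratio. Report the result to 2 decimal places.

R = 79/167 = 0.473053… ≈ 0.47 (to 2 d.p.).

0.47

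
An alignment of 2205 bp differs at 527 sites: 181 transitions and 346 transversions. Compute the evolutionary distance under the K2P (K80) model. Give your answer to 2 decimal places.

0.29

P = 181/2205 ≈ 0.082086 and Q = 346/2205 ≈ 0.156916.
Under the Kimura two-parameter model, d = −½ ln(1 − 2P − Q) − ¼ ln(1 − 2Q).
1 − 2P − Q = 0.678912, giving −½ ln(0.678912) = 0.193632.
1 − 2Q = 0.686168, giving −¼ ln(0.686168) = 0.094158.
d = 0.193632 + 0.094158 = 0.287790.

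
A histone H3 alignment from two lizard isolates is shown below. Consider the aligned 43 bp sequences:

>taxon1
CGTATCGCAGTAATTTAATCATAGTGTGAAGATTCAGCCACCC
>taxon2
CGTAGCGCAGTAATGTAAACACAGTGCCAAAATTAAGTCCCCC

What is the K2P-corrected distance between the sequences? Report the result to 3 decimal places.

0.279

Of 43 sites, 4 differences are transitions and 6 are transversions, so P = 4/43 ≈ 0.093023 and Q = 6/43 ≈ 0.139535.
Under the Kimura two-parameter model, d = −½ ln(1 − 2P − Q) − ¼ ln(1 − 2Q).
1 − 2P − Q = 0.674419, giving −½ ln(0.674419) = 0.196952.
1 − 2Q = 0.72093, giving −¼ ln(0.72093) = 0.081803.
d = 0.196952 + 0.081803 = 0.278755.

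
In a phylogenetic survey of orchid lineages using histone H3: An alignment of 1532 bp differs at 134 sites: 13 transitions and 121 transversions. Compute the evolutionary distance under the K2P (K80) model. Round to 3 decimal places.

P = 13/1532 ≈ 0.008486 and Q = 121/1532 ≈ 0.078982.
Under the Kimura two-parameter model, d = −½ ln(1 − 2P − Q) − ¼ ln(1 − 2Q).
1 − 2P − Q = 0.904046, giving −½ ln(0.904046) = 0.050438.
1 − 2Q = 0.842036, giving −¼ ln(0.842036) = 0.042983.
d = 0.050438 + 0.042983 = 0.093421.

0.093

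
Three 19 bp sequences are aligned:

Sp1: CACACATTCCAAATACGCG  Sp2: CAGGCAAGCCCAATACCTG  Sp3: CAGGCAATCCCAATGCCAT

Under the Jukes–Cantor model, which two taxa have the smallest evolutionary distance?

Sp1–Sp2: 7/19 differ, p = 0.368, d = 0.507.
Sp1–Sp3: 8/19 differ, p = 0.421, d = 0.618.
Sp2–Sp3: 4/19 differ, p = 0.211, d = 0.247.
The smallest distance is between Sp2 and Sp3.

Sp2 and Sp3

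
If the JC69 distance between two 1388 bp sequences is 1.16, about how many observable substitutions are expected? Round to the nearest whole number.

Invert JC69: p = (3/4)(1 − e^(−4d/3)) = 0.75 × (1 − e^(-1.546667)) = 0.75 × (1 − 0.212957) = 0.590282.
Expected differing sites = pL ≈ 0.590282 × 1388 = 819.311416 ≈ 819.

819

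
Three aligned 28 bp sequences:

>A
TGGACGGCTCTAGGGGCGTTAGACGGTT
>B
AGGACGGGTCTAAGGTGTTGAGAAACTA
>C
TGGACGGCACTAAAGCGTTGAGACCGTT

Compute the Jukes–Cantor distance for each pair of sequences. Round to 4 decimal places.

A–B: 11/28 sites differ → p ≈ 0.392857, d = −0.75 ln(1 − 0.523809) = 0.556452 ≈ 0.5565.
A–C: 8/28 sites differ → p ≈ 0.285714, d = −0.75 ln(1 − 0.380952) = 0.359679 ≈ 0.3597.
B–C: 9/28 sites differ → p ≈ 0.321429, d = −0.75 ln(1 − 0.428572) = 0.419713 ≈ 0.4197.

d(A,B) = 0.5565, d(A,C) = 0.3597, d(B,C) = 0.4197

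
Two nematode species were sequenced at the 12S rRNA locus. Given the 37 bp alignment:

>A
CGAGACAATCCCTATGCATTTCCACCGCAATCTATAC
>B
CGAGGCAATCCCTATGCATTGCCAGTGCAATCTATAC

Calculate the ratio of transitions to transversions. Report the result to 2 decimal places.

1.00

Transitions are A↔G and C↔T; transversions are all other mismatches.
Transitions: 2. Transversions: 2.
R = 2/2 = 1.00.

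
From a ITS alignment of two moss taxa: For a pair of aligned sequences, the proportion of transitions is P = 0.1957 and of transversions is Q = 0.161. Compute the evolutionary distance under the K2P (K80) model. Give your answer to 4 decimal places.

0.4991

Under the Kimura two-parameter model, d = −½ ln(1 − 2P − Q) − ¼ ln(1 − 2Q).
1 − 2P − Q = 0.4476, giving −½ ln(0.4476) = 0.401928.
1 − 2Q = 0.678, giving −¼ ln(0.678) = 0.097152.
d = 0.401928 + 0.097152 = 0.499080.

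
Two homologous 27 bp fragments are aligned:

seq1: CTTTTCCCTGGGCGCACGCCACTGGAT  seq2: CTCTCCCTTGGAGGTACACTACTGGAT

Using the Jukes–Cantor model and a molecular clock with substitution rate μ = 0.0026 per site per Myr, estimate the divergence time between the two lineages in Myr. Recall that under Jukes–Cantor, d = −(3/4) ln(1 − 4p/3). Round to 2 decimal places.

72.49

The sequences differ at 8 of 27 sites (3, 5, 8, 12, 13, 15, 18, 20), so p = 8/27 ≈ 0.296296.
d = −(3/4) ln(1 − 4p/3) = −0.75 ln(1 − 0.395061) = −0.75 ln(0.604939)
  = −0.75 × (-0.502628) = 0.376971 substitutions/site.
Under a molecular clock d = 2μt, so t = d/(2μ) = 0.376971 / (2 × 0.0026) = 72.49 Myr.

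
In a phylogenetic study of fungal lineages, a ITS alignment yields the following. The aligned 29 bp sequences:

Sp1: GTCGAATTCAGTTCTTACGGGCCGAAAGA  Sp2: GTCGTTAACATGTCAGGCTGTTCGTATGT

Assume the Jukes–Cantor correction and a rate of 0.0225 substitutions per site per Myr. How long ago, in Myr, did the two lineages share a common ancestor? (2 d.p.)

19.50

The sequences differ at 15 of 29 sites, so p = 15/29 ≈ 0.517241.
d = −(3/4) ln(1 − 4p/3) = −0.75 ln(1 − 0.689655) = −0.75 ln(0.310345)
  = −0.75 × (-1.170071) = 0.877553 substitutions/site.
Under a molecular clock d = 2μt, so t = d/(2μ) = 0.877553 / (2 × 0.0225) = 19.50 Myr.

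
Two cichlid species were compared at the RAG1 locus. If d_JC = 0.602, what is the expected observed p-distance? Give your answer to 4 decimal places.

p = (3/4)(1 − e^(−4d/3)) = 0.75 × (1 − e^(-0.802667)) = 0.75 × (1 − 0.448132) = 0.413901.

0.4139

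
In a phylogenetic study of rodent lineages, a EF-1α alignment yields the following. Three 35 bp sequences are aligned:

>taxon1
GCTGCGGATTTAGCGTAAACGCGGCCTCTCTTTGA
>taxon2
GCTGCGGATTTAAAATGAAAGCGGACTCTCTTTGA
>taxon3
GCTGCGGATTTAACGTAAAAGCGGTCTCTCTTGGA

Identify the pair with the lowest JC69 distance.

taxon1 and taxon3

taxon1–taxon2: 6/35 differ, p = 0.171, d = 0.195.
taxon1–taxon3: 4/35 differ, p = 0.114, d = 0.124.
taxon2–taxon3: 5/35 differ, p = 0.143, d = 0.158.
The smallest distance is between taxon1 and taxon3.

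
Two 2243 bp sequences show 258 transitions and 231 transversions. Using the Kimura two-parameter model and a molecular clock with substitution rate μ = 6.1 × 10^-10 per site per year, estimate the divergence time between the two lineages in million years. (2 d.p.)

213.25

P = 258/2243 ≈ 0.115025 and Q = 231/2243 ≈ 0.102987.
Under the Kimura two-parameter model, d = −½ ln(1 − 2P − Q) − ¼ ln(1 − 2Q).
1 − 2P − Q = 0.666963, giving −½ ln(0.666963) = 0.202510.
1 − 2Q = 0.794026, giving −¼ ln(0.794026) = 0.057660.
d = 0.202510 + 0.057660 = 0.260170.
Under a molecular clock d = 2μt, so t = d/(2μ) = 0.260170 / (2 × 6.1 × 10^-10) = 213.25 million years.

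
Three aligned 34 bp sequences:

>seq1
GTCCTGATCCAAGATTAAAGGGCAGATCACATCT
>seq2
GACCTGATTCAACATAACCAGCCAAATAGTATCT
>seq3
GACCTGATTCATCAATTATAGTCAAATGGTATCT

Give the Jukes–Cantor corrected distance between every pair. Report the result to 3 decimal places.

d(seq1,seq2) = 0.477, d(seq1,seq3) = 0.535, d(seq2,seq3) = 0.282

seq1–seq2: 12/34 sites differ → p ≈ 0.352941, d = −0.75 ln(1 − 0.470588) = 0.476991 ≈ 0.477.
seq1–seq3: 13/34 sites differ → p ≈ 0.382353, d = −0.75 ln(1 − 0.509804) = 0.534712 ≈ 0.535.
seq2–seq3: 8/34 sites differ → p ≈ 0.235294, d = −0.75 ln(1 − 0.313725) = 0.282358 ≈ 0.282.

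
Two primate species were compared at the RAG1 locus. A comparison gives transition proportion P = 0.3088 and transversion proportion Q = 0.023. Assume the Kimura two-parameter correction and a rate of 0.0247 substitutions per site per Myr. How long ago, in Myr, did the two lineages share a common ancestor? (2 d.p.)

10.60

Under the Kimura two-parameter model, d = −½ ln(1 − 2P − Q) − ¼ ln(1 − 2Q).
1 − 2P − Q = 0.3594, giving −½ ln(0.3594) = 0.511660.
1 − 2Q = 0.954, giving −¼ ln(0.954) = 0.011773.
d = 0.511660 + 0.011773 = 0.523433.
Under a molecular clock d = 2μt, so t = d/(2μ) = 0.523433 / (2 × 0.0247) = 10.60 Myr.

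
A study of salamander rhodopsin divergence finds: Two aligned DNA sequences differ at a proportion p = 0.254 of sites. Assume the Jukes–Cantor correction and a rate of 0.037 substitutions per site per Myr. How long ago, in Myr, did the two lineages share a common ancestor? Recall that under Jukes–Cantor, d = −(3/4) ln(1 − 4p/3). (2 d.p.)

4.19

d = −(3/4) ln(1 − 4p/3) = −0.75 ln(1 − 0.338667) = −0.75 ln(0.661333)
  = −0.75 × (-0.413498) = 0.310124 substitutions/site.
Under a molecular clock d = 2μt, so t = d/(2μ) = 0.310124 / (2 × 0.037) = 4.19 Myr.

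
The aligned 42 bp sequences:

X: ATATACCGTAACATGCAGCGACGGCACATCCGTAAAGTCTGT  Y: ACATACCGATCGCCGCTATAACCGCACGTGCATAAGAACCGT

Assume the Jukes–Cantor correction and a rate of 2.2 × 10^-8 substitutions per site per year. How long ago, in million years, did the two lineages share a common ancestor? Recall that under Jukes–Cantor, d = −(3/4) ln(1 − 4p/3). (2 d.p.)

The sequences differ at 19 of 42 sites, so p = 19/42 ≈ 0.452381.
d = −(3/4) ln(1 − 4p/3) = −0.75 ln(1 − 0.603175) = −0.75 ln(0.396825)
  = −0.75 × (-0.924260) = 0.693195 substitutions/site.
Under a molecular clock d = 2μt, so t = d/(2μ) = 0.693195 / (2 × 2.2 × 10^-8) = 15.75 million years.

15.75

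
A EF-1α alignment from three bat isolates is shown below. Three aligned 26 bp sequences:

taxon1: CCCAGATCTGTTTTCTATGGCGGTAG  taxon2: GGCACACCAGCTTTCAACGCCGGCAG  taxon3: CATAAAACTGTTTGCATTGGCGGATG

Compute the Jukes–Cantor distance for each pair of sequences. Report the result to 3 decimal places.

d(taxon1,taxon2) = 0.539, d(taxon1,taxon3) = 0.464, d(taxon2,taxon3) = 0.824

taxon1–taxon2: 10/26 sites differ → p ≈ 0.384615, d = −0.75 ln(1 − 0.51282) = 0.539341 ≈ 0.539.
taxon1–taxon3: 9/26 sites differ → p ≈ 0.346154, d = −0.75 ln(1 − 0.461539) = 0.464280 ≈ 0.464.
taxon2–taxon3: 13/26 sites differ → p = 0.5, d = −0.75 ln(1 − 0.666667) = 0.823960 ≈ 0.824.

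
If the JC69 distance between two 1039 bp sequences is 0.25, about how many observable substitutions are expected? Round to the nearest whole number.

221

Invert JC69: p = (3/4)(1 − e^(−4d/3)) = 0.75 × (1 − e^(-0.333333)) = 0.75 × (1 − 0.716532) = 0.212601.
Expected differing sites = pL ≈ 0.212601 × 1039 = 220.892439 ≈ 221.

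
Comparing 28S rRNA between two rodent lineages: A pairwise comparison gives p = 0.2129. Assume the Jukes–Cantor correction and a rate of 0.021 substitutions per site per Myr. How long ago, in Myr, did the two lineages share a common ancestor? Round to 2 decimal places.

d = −(3/4) ln(1 − 4p/3) = −0.75 ln(1 − 0.283867) = −0.75 ln(0.716133)
  = −0.75 × (-0.333889) = 0.250417 substitutions/site.
Under a molecular clock d = 2μt, so t = d/(2μ) = 0.250417 / (2 × 0.021) = 5.96 Myr.

5.96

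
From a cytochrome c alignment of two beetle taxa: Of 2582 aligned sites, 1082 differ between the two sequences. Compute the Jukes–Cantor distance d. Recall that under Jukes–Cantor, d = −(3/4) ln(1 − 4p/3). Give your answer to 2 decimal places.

p = 1082/2582 ≈ 0.419055.
d = −(3/4) ln(1 − 4p/3) = −0.75 ln(1 − 0.55874) = −0.75 ln(0.44126)
  = −0.75 × (-0.818121) = 0.613591 substitutions/site.

0.61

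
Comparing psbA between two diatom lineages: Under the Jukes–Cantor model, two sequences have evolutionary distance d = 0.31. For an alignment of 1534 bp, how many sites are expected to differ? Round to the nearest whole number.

390

Invert JC69: p = (3/4)(1 − e^(−4d/3)) = 0.75 × (1 − e^(-0.413333)) = 0.75 × (1 − 0.661442) = 0.253919.
Expected differing sites = pL ≈ 0.253919 × 1534 = 389.511746 ≈ 390.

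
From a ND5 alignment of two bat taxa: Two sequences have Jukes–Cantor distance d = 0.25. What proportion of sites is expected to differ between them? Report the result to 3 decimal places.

0.213

p = (3/4)(1 − e^(−4d/3)) = 0.75 × (1 − e^(-0.333333)) = 0.75 × (1 − 0.716532) = 0.212601.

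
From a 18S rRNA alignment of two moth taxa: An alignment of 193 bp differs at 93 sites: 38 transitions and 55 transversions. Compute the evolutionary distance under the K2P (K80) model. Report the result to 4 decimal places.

0.7787

P = 38/193 ≈ 0.196891 and Q = 55/193 ≈ 0.284974.
Under the Kimura two-parameter model, d = −½ ln(1 − 2P − Q) − ¼ ln(1 − 2Q).
1 − 2P − Q = 0.321244, giving −½ ln(0.321244) = 0.567777.
1 − 2Q = 0.430052, giving −¼ ln(0.430052) = 0.210962.
d = 0.567777 + 0.210962 = 0.778739.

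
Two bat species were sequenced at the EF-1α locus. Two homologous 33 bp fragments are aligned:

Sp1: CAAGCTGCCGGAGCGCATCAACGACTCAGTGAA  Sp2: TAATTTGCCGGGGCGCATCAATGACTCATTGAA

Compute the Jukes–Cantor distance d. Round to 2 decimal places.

The sequences differ at 6 of 33 sites (1, 4, 5, 12, 22, 29), so p = 6/33 ≈ 0.181818.
d = −(3/4) ln(1 − 4p/3) = −0.75 ln(1 − 0.242424) = −0.75 ln(0.757576)
  = −0.75 × (-0.277631) = 0.208223 substitutions/site.

0.21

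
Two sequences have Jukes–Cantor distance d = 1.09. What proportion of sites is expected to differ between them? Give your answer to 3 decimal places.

0.575

p = (3/4)(1 − e^(−4d/3)) = 0.75 × (1 − e^(-1.453333)) = 0.75 × (1 − 0.233790) = 0.574658.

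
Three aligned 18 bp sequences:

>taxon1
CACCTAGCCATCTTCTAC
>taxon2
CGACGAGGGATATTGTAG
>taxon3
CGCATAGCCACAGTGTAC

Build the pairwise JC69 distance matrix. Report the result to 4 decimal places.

d(taxon1,taxon2) = 0.6735, d(taxon1,taxon3) = 0.4408, d(taxon2,taxon3) = 0.6735

taxon1–taxon2: 8/18 sites differ → p ≈ 0.444444, d = −0.75 ln(1 − 0.592592) = 0.673455 ≈ 0.6735.
taxon1–taxon3: 6/18 sites differ → p ≈ 0.333333, d = −0.75 ln(1 − 0.444444) = 0.440839 ≈ 0.4408.
taxon2–taxon3: 8/18 sites differ → p ≈ 0.444444, d = −0.75 ln(1 − 0.592592) = 0.673455 ≈ 0.6735.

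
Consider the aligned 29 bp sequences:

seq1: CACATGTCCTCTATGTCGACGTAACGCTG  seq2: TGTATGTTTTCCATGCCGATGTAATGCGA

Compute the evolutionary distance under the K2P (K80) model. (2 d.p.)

Of 29 sites, 10 differences are transitions and 1 are transversions, so P = 10/29 ≈ 0.344828 and Q = 1/29 ≈ 0.034483.
Under the Kimura two-parameter model, d = −½ ln(1 − 2P − Q) − ¼ ln(1 − 2Q).
1 − 2P − Q = 0.275861, giving −½ ln(0.275861) = 0.643929.
1 − 2Q = 0.931034, giving −¼ ln(0.931034) = 0.017865.
d = 0.643929 + 0.017865 = 0.661794.

0.66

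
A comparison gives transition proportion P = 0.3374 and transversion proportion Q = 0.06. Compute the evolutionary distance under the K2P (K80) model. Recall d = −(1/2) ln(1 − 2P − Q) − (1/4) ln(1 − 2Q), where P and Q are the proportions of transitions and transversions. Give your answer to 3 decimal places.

0.696

Under the Kimura two-parameter model, d = −½ ln(1 − 2P − Q) − ¼ ln(1 − 2Q).
1 − 2P − Q = 0.2652, giving −½ ln(0.2652) = 0.663636.
1 − 2Q = 0.88, giving −¼ ln(0.88) = 0.031958.
d = 0.663636 + 0.031958 = 0.695594.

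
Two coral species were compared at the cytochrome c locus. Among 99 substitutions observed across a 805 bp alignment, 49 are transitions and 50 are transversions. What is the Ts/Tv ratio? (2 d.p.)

R = 49/50 = 0.98.

0.98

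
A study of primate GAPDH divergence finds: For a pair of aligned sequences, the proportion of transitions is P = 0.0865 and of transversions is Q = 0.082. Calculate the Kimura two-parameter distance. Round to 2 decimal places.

0.19

Under the Kimura two-parameter model, d = −½ ln(1 − 2P − Q) − ¼ ln(1 − 2Q).
1 − 2P − Q = 0.745, giving −½ ln(0.745) = 0.147186.
1 − 2Q = 0.836, giving −¼ ln(0.836) = 0.044782.
d = 0.147186 + 0.044782 = 0.191968.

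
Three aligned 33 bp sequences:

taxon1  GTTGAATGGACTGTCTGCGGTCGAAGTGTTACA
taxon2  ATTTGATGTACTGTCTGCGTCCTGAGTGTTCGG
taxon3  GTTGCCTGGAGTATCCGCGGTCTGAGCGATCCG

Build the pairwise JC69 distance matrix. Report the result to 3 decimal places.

taxon1–taxon2: 11/33 sites differ → p ≈ 0.333333, d = −0.75 ln(1 − 0.444444) = 0.440839 ≈ 0.441.
taxon1–taxon3: 11/33 sites differ → p ≈ 0.333333, d = −0.75 ln(1 − 0.444444) = 0.440839 ≈ 0.441.
taxon2–taxon3: 13/33 sites differ → p ≈ 0.393939, d = −0.75 ln(1 − 0.525252) = 0.558728 ≈ 0.559.

d(taxon1,taxon2) = 0.441, d(taxon1,taxon3) = 0.441, d(taxon2,taxon3) = 0.559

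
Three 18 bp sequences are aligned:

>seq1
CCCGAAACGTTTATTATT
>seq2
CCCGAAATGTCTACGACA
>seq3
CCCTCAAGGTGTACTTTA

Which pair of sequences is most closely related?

seq1 and seq2

seq1–seq2: 6/18 differ, p = 0.333, d = 0.441.
seq1–seq3: 7/18 differ, p = 0.389, d = 0.548.
seq2–seq3: 7/18 differ, p = 0.389, d = 0.548.
The smallest distance is between seq1 and seq2.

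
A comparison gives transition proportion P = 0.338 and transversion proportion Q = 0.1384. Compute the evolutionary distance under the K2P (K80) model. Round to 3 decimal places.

Under the Kimura two-parameter model, d = −½ ln(1 − 2P − Q) − ¼ ln(1 − 2Q).
1 − 2P − Q = 0.1856, giving −½ ln(0.1856) = 0.842081.
1 − 2Q = 0.7232, giving −¼ ln(0.7232) = 0.081017.
d = 0.842081 + 0.081017 = 0.923098.

0.923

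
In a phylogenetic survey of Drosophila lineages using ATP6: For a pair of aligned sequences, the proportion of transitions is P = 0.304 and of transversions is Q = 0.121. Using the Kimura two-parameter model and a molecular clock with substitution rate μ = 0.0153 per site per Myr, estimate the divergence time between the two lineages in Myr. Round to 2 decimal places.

Under the Kimura two-parameter model, d = −½ ln(1 − 2P − Q) − ¼ ln(1 − 2Q).
1 − 2P − Q = 0.271, giving −½ ln(0.271) = 0.652818.
1 − 2Q = 0.758, giving −¼ ln(0.758) = 0.069268.
d = 0.652818 + 0.069268 = 0.722086.
Under a molecular clock d = 2μt, so t = d/(2μ) = 0.722086 / (2 × 0.0153) = 23.60 Myr.

23.60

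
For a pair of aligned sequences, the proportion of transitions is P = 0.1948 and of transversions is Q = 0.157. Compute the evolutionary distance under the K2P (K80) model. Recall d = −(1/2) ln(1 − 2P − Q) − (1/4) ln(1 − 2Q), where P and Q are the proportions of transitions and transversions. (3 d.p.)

0.490

Under the Kimura two-parameter model, d = −½ ln(1 − 2P − Q) − ¼ ln(1 − 2Q).
1 − 2P − Q = 0.4534, giving −½ ln(0.4534) = 0.395490.
1 − 2Q = 0.686, giving −¼ ln(0.686) = 0.094219.
d = 0.395490 + 0.094219 = 0.489709.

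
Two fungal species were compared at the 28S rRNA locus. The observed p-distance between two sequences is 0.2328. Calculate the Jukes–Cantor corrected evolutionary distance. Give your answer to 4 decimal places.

0.2787

d = −(3/4) ln(1 − 4p/3) = −0.75 ln(1 − 0.3104) = −0.75 ln(0.6896)
  = −0.75 × (-0.371644) = 0.278733 substitutions/site.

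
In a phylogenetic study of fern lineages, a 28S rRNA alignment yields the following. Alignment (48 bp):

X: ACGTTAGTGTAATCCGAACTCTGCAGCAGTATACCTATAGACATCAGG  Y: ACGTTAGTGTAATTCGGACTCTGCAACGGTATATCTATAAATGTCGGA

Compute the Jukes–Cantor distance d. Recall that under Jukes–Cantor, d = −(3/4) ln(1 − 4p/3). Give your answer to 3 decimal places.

0.244

The sequences differ at 10 of 48 sites (14, 17, 26, 28, 34, 40, 42, 43, 46, 48), so p = 10/48 ≈ 0.208333.
d = −(3/4) ln(1 − 4p/3) = −0.75 ln(1 − 0.277777) = −0.75 ln(0.722223)
  = −0.75 × (-0.325421) = 0.244066 substitutions/site.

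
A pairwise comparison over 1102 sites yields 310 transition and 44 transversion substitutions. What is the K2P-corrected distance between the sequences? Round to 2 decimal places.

P = 310/1102 ≈ 0.281307 and Q = 44/1102 ≈ 0.039927.
Under the Kimura two-parameter model, d = −½ ln(1 − 2P − Q) − ¼ ln(1 − 2Q).
1 − 2P − Q = 0.397459, giving −½ ln(0.397459) = 0.461332.
1 − 2Q = 0.920146, giving −¼ ln(0.920146) = 0.020806.
d = 0.461332 + 0.020806 = 0.482138.

0.48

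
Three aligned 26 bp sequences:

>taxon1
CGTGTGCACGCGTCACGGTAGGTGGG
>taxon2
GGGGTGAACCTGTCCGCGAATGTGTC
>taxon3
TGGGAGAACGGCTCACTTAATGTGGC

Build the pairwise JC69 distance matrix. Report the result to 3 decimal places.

taxon1–taxon2: 12/26 sites differ → p ≈ 0.461538, d = −0.75 ln(1 − 0.615384) = 0.716632 ≈ 0.717.
taxon1–taxon3: 11/26 sites differ → p ≈ 0.423077, d = −0.75 ln(1 − 0.564103) = 0.622762 ≈ 0.623.
taxon2–taxon3: 10/26 sites differ → p ≈ 0.384615, d = −0.75 ln(1 − 0.51282) = 0.539341 ≈ 0.539.

d(taxon1,taxon2) = 0.717, d(taxon1,taxon3) = 0.623, d(taxon2,taxon3) = 0.539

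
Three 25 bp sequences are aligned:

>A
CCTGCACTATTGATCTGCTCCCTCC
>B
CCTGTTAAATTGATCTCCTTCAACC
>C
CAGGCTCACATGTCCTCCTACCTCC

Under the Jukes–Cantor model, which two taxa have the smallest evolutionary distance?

A–B: 8/25 differ, p = 0.320, d = 0.417.
A–C: 10/25 differ, p = 0.400, d = 0.572.
B–C: 11/25 differ, p = 0.440, d = 0.663.
The smallest distance is between A and B.

A and B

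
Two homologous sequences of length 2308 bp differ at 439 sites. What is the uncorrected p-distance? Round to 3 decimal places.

p = 439/2308 = 0.190207… ≈ 0.190 (to 3 d.p.).

0.190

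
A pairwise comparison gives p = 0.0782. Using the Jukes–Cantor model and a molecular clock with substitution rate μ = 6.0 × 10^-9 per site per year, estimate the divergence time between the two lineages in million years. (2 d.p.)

d = −(3/4) ln(1 − 4p/3) = −0.75 ln(1 − 0.104267) = −0.75 ln(0.895733)
  = −0.75 × (-0.110113) = 0.082585 substitutions/site.
Under a molecular clock d = 2μt, so t = d/(2μ) = 0.082585 / (2 × 6.0 × 10^-9) = 6.88 million years.

6.88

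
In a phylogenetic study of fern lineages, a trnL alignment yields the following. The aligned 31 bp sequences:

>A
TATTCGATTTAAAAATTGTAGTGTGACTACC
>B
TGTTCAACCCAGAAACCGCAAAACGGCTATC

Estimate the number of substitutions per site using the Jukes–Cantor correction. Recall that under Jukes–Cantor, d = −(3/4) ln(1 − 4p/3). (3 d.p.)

The sequences differ at 15 of 31 sites, so p = 15/31 ≈ 0.483871.
d = −(3/4) ln(1 − 4p/3) = −0.75 ln(1 − 0.645161) = −0.75 ln(0.354839)
  = −0.75 × (-1.036091) = 0.777068 substitutions/site.

0.777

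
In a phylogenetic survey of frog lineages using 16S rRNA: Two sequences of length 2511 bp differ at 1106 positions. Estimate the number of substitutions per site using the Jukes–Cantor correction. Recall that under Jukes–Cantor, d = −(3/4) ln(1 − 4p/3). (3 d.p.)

0.664

p = 1106/2511 ≈ 0.440462.
d = −(3/4) ln(1 − 4p/3) = −0.75 ln(1 − 0.587283) = −0.75 ln(0.412717)
  = −0.75 × (-0.884993) = 0.663745 substitutions/site.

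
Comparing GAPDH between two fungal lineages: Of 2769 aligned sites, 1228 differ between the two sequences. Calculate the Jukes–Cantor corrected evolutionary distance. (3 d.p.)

0.671

p = 1228/2769 ≈ 0.443481.
d = −(3/4) ln(1 − 4p/3) = −0.75 ln(1 − 0.591308) = −0.75 ln(0.408692)
  = −0.75 × (-0.894793) = 0.671095 substitutions/site.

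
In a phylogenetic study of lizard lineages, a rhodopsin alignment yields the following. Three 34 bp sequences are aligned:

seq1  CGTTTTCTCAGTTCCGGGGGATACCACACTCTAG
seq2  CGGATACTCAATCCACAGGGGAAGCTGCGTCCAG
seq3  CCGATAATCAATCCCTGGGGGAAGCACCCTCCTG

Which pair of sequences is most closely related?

seq1–seq2: 16/34 differ, p = 0.471, d = 0.741.
seq1–seq3: 14/34 differ, p = 0.412, d = 0.597.
seq2–seq3: 9/34 differ, p = 0.265, d = 0.326.
The smallest distance is between seq2 and seq3.

seq2 and seq3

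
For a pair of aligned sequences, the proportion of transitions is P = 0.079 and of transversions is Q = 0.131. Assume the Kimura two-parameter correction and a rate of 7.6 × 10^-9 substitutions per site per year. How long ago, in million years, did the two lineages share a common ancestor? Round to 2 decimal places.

16.22

Under the Kimura two-parameter model, d = −½ ln(1 − 2P − Q) − ¼ ln(1 − 2Q).
1 − 2P − Q = 0.711, giving −½ ln(0.711) = 0.170541.
1 − 2Q = 0.738, giving −¼ ln(0.738) = 0.075953.
d = 0.170541 + 0.075953 = 0.246494.
Under a molecular clock d = 2μt, so t = d/(2μ) = 0.246494 / (2 × 7.6 × 10^-9) = 16.22 million years.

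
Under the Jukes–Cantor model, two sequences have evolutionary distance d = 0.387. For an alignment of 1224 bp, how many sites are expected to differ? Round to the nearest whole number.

370

Invert JC69: p = (3/4)(1 − e^(−4d/3)) = 0.75 × (1 − e^(-0.516)) = 0.75 × (1 − 0.596903) = 0.302323.
Expected differing sites = pL ≈ 0.302323 × 1224 = 370.043352 ≈ 370.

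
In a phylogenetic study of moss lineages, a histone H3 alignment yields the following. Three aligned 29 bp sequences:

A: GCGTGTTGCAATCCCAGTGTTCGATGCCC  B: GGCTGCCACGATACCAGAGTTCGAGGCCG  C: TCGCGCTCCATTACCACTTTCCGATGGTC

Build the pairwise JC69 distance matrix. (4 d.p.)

A–B: 10/29 sites differ → p ≈ 0.344828, d = −0.75 ln(1 − 0.459771) = 0.461822 ≈ 0.4618.
A–C: 11/29 sites differ → p ≈ 0.37931, d = −0.75 ln(1 − 0.505747) = 0.528531 ≈ 0.5285.
B–C: 16/29 sites differ → p ≈ 0.551724, d = −0.75 ln(1 − 0.735632) = 0.997810 ≈ 0.9978.

d(A,B) = 0.4618, d(A,C) = 0.5285, d(B,C) = 0.9978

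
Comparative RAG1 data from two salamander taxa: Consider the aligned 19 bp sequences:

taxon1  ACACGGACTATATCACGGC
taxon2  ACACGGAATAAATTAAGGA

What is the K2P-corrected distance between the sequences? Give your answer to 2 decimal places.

Of 19 sites, 1 differences are transitions and 4 are transversions, so P = 1/19 ≈ 0.052632 and Q = 4/19 ≈ 0.210526.
Under the Kimura two-parameter model, d = −½ ln(1 − 2P − Q) − ¼ ln(1 − 2Q).
1 − 2P − Q = 0.68421, giving −½ ln(0.68421) = 0.189745.
1 − 2Q = 0.578948, giving −¼ ln(0.578948) = 0.136636.
d = 0.189745 + 0.136636 = 0.326381.

0.33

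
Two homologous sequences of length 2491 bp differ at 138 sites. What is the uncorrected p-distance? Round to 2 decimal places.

p = 138/2491 = 0.055399… ≈ 0.06 (to 2 d.p.).

0.06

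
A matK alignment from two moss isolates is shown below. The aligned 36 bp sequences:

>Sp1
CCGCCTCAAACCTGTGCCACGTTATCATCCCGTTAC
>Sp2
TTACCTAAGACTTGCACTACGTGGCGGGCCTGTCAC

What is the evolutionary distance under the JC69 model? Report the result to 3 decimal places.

0.745

The sequences differ at 17 of 36 sites, so p = 17/36 ≈ 0.472222.
d = −(3/4) ln(1 − 4p/3) = −0.75 ln(1 − 0.629629) = −0.75 ln(0.370371)
  = −0.75 × (-0.993250) = 0.744938 substitutions/site.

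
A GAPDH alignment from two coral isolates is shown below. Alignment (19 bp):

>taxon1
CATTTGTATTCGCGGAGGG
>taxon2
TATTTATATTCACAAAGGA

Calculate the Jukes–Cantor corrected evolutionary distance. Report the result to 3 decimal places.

The sequences differ at 6 of 19 sites (1, 6, 12, 14, 15, 19), so p = 6/19 ≈ 0.315789.
d = −(3/4) ln(1 − 4p/3) = −0.75 ln(1 − 0.421052) = −0.75 ln(0.578948)
  = −0.75 × (-0.546543) = 0.409907 substitutions/site.

0.410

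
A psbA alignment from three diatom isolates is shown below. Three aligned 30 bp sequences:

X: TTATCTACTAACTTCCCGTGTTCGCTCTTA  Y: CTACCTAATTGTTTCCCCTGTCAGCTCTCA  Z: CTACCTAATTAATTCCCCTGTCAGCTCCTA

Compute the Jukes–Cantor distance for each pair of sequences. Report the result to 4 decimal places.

X–Y: 10/30 sites differ → p ≈ 0.333333, d = −0.75 ln(1 − 0.444444) = 0.440839 ≈ 0.4408.
X–Z: 9/30 sites differ → p = 0.3, d = −0.75 ln(1 − 0.4) = 0.383119 ≈ 0.3831.
Y–Z: 4/30 sites differ → p ≈ 0.133333, d = −0.75 ln(1 − 0.177777) = 0.146808 ≈ 0.1468.

d(X,Y) = 0.4408, d(X,Z) = 0.3831, d(Y,Z) = 0.1468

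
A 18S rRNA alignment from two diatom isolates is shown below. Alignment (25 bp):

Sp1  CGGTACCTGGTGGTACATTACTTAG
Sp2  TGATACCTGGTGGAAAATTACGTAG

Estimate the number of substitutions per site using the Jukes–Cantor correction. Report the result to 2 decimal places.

0.23

The sequences differ at 5 of 25 sites (1, 3, 14, 16, 22), so p = 5/25 = 0.2.
d = −(3/4) ln(1 − 4p/3) = −0.75 ln(1 − 0.266667) = −0.75 ln(0.733333)
  = −0.75 × (-0.310155) = 0.232616 substitutions/site.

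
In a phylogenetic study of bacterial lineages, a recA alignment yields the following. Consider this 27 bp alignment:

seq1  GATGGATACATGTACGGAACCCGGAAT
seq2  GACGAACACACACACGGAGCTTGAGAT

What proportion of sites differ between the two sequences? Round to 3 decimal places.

The sequences differ at 11 of 27 positions.
p = 11/27 = 0.407407… ≈ 0.407 (to 3 d.p.).

0.407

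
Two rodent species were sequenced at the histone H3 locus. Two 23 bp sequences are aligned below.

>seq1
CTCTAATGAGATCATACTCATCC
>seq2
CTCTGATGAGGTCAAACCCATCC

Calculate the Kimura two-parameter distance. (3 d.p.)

0.204

Of 23 sites, 3 differences are transitions and 1 are transversions, so P = 3/23 ≈ 0.130435 and Q = 1/23 ≈ 0.043478.
Under the Kimura two-parameter model, d = −½ ln(1 − 2P − Q) − ¼ ln(1 − 2Q).
1 − 2P − Q = 0.695652, giving −½ ln(0.695652) = 0.181453.
1 − 2Q = 0.913044, giving −¼ ln(0.913044) = 0.022743.
d = 0.181453 + 0.022743 = 0.204196.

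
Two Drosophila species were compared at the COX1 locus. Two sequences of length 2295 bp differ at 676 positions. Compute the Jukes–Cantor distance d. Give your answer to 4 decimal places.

0.3741

p = 676/2295 ≈ 0.294553.
d = −(3/4) ln(1 − 4p/3) = −0.75 ln(1 − 0.392737) = −0.75 ln(0.607263)
  = −0.75 × (-0.498793) = 0.374095 substitutions/site.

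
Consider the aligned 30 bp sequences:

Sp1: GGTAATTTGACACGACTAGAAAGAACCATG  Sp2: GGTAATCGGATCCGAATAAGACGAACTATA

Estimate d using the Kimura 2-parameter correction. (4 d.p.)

Of 30 sites, 6 differences are transitions and 4 are transversions, so P = 6/30 = 0.2 and Q = 4/30 ≈ 0.133333.
Under the Kimura two-parameter model, d = −½ ln(1 − 2P − Q) − ¼ ln(1 − 2Q).
1 − 2P − Q = 0.466667, giving −½ ln(0.466667) = 0.381070.
1 − 2Q = 0.733334, giving −¼ ln(0.733334) = 0.077539.
d = 0.381070 + 0.077539 = 0.458609.

0.4586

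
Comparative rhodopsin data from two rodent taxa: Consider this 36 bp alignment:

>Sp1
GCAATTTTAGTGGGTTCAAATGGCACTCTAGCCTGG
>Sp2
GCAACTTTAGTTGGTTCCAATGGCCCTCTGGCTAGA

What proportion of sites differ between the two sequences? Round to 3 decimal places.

0.222

The sequences differ at 8 of 36 positions (sites 5, 12, 18, 25, 30, 33, 34, 36).
p = 8/36 = 0.222222… ≈ 0.222 (to 3 d.p.).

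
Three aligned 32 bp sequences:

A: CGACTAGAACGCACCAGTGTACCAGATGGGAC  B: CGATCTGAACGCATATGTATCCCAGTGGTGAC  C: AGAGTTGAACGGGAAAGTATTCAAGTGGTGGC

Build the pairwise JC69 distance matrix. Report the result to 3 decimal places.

d(A,B) = 0.460, d(A,C) = 0.657, d(B,C) = 0.404

A–B: 11/32 sites differ → p = 0.34375, d = −0.75 ln(1 − 0.458333) = 0.459828 ≈ 0.460.
A–C: 14/32 sites differ → p = 0.4375, d = −0.75 ln(1 − 0.583333) = 0.656601 ≈ 0.657.
B–C: 10/32 sites differ → p = 0.3125, d = −0.75 ln(1 − 0.416667) = 0.404248 ≈ 0.404.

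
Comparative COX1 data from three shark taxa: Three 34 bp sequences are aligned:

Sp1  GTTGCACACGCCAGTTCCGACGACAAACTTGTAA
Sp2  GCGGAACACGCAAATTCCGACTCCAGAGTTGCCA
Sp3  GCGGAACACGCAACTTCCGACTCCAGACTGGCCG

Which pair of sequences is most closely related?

Sp2 and Sp3

Sp1–Sp2: 11/34 differ, p = 0.324, d = 0.423.
Sp1–Sp3: 12/34 differ, p = 0.353, d = 0.477.
Sp2–Sp3: 4/34 differ, p = 0.118, d = 0.128.
The smallest distance is between Sp2 and Sp3.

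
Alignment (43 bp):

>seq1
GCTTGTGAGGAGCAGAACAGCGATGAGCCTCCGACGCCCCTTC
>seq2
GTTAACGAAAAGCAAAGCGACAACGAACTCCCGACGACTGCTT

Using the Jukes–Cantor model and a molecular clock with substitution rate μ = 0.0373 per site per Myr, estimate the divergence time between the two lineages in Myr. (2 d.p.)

The sequences differ at 20 of 43 sites, so p = 20/43 ≈ 0.465116.
d = −(3/4) ln(1 − 4p/3) = −0.75 ln(1 − 0.620155) = −0.75 ln(0.379845)
  = −0.75 × (-0.967992) = 0.725994 substitutions/site.
Under a molecular clock d = 2μt, so t = d/(2μ) = 0.725994 / (2 × 0.0373) = 9.73 Myr.

9.73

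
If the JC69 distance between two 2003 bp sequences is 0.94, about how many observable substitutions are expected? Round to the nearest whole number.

1073

Invert JC69: p = (3/4)(1 − e^(−4d/3)) = 0.75 × (1 − e^(-1.253333)) = 0.75 × (1 − 0.285551) = 0.535837.
Expected differing sites = pL ≈ 0.535837 × 2003 = 1073.281511 ≈ 1073.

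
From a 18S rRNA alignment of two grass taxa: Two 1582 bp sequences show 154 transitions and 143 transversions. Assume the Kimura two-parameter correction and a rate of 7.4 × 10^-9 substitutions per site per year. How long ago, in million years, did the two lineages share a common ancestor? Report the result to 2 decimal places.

P = 154/1582 ≈ 0.097345 and Q = 143/1582 ≈ 0.090392.
Under the Kimura two-parameter model, d = −½ ln(1 − 2P − Q) − ¼ ln(1 − 2Q).
1 − 2P − Q = 0.714918, giving −½ ln(0.714918) = 0.167794.
1 − 2Q = 0.819216, giving −¼ ln(0.819216) = 0.049852.
d = 0.167794 + 0.049852 = 0.217646.
Under a molecular clock d = 2μt, so t = d/(2μ) = 0.217646 / (2 × 7.4 × 10^-9) = 14.71 million years.

14.71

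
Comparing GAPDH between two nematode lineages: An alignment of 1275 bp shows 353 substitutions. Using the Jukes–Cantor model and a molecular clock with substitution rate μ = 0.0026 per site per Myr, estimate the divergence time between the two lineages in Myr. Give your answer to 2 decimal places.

p = 353/1275 ≈ 0.276863.
d = −(3/4) ln(1 − 4p/3) = −0.75 ln(1 − 0.369151) = −0.75 ln(0.630849)
  = −0.75 × (-0.460689) = 0.345517 substitutions/site.
Under a molecular clock d = 2μt, so t = d/(2μ) = 0.345517 / (2 × 0.0026) = 66.45 Myr.

66.45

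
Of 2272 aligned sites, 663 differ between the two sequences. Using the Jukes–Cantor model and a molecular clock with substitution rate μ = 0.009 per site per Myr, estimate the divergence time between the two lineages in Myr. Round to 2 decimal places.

p = 663/2272 ≈ 0.291813.
d = −(3/4) ln(1 − 4p/3) = −0.75 ln(1 − 0.389084) = −0.75 ln(0.610916)
  = −0.75 × (-0.492796) = 0.369597 substitutions/site.
Under a molecular clock d = 2μt, so t = d/(2μ) = 0.369597 / (2 × 0.009) = 20.53 Myr.

20.53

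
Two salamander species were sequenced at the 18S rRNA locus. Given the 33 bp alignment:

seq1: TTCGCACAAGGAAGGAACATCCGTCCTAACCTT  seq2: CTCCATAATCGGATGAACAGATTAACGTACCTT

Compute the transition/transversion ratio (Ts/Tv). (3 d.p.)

Transitions are A↔G and C↔T; transversions are all other mismatches.
Transitions: 3. Transversions: 14.
R = 3/14 = 0.214285… ≈ 0.214 (to 3 d.p.).

0.214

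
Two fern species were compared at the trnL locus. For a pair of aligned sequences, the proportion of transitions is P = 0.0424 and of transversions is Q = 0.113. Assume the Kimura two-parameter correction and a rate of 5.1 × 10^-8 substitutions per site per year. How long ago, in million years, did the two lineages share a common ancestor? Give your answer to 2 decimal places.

Under the Kimura two-parameter model, d = −½ ln(1 − 2P − Q) − ¼ ln(1 − 2Q).
1 − 2P − Q = 0.8022, giving −½ ln(0.8022) = 0.110199.
1 − 2Q = 0.774, giving −¼ ln(0.774) = 0.064046.
d = 0.110199 + 0.064046 = 0.174245.
Under a molecular clock d = 2μt, so t = d/(2μ) = 0.174245 / (2 × 5.1 × 10^-8) = 1.71 million years.

1.71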